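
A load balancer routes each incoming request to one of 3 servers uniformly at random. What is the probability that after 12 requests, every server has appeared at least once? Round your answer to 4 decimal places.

0.9769

By inclusion–exclusion over which servers are missing,
P(all seen) = Σ_{j=0}^{3} (-1)^j C(3,j)((3-j)/3)^12
= 1.00000 - 0.02312 + 0.00001 - 0.00000
= 0.97688.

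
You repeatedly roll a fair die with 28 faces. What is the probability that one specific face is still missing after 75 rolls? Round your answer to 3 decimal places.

Each roll misses the fixed face with probability (28-1)/28 = 27/28, independently.
P(still missing after 75) = (27/28)^75 = 0.0654.

0.065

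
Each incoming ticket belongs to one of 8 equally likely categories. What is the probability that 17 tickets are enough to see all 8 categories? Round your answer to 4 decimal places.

By inclusion–exclusion over which categories are missing,
P(all seen) = Σ_{j=0}^{8} (-1)^j C(8,j)((8-j)/8)^17
= 1.00000 - 0.82647 + 0.21047 - 0.01897 + 0.00053 - 0.00000 + 0.00000 - 0.00000 + 0.00000
= 0.36556.

0.3656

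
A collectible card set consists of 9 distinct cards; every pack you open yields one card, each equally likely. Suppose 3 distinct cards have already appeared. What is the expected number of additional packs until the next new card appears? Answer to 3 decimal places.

Each pack yields a new card with probability (9-3)/9 = 6/9, so the wait is geometric with mean 9/6.
E = 9/6 = 1.5000.

1.500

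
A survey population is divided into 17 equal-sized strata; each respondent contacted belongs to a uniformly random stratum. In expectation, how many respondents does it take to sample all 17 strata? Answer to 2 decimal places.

After k distinct strata have appeared, the next respondent gives a new one with probability (17-k)/17, so the expected wait for the (k+1)-th is 17/(17-k).
E[T] = 17/17 + 17/16 + 17/15 + ... + 17/2 + 17/1 = 17·H_{17}.
H_{17} = 3.440, so E[T] = 58.472.

58.47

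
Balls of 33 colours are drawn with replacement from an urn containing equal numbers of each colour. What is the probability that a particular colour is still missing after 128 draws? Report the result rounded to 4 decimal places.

On each draw the fixed colour fails to appear with probability 32/33.
P(still missing after 128) = (32/33)^128 = 0.01947.

0.0195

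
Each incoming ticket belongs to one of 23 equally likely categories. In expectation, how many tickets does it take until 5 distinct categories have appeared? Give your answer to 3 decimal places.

5.501

Going from k to k+1 distinct takes a geometric number of tickets with mean 23/(23-k).
Sum over k = 0,...,4: E = 23/23 + 23/22 + 23/21 + 23/20 + 23/19 = 5.5012.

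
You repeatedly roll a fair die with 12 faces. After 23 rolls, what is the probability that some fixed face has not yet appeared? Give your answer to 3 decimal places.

0.135

On each roll the fixed face fails to appear with probability 11/12.
P(still missing after 23) = (11/12)^23 = 0.1352.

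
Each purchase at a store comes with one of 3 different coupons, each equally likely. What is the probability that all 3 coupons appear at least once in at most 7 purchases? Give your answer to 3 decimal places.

0.826

By inclusion–exclusion over which coupons are missing,
P(all seen) = Σ_{j=0}^{3} (-1)^j C(3,j)((3-j)/3)^7
= 1.0000 - 0.1756 + 0.0014 - 0.0000
= 0.8258.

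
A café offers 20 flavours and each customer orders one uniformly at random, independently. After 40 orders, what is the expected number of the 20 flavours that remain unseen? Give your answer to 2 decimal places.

For each flavour, P(unseen after 40) = (19/20)^40 = 0.129.
By linearity of expectation, E[unseen] = 20·(19/20)^40 = 2.570.

2.57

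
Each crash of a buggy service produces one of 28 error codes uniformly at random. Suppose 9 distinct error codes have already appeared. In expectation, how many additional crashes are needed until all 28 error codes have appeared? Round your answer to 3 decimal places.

From k distinct to k+1 distinct takes on average 28/(28-k) crashes.
Sum over k = 9,...,27: E = 28/19 + 28/18 + 28/17 + ... + 28/2 + 28/1 = 99.3367.

99.337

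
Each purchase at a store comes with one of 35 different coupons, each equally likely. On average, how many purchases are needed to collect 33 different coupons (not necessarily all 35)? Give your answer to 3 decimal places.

Going from k to k+1 distinct takes a geometric number of purchases with mean 35/(35-k).
Sum over k = 0,...,32: E = 35/35 + 35/34 + 35/33 + ... + 35/4 + 35/3 = 92.6373.

92.637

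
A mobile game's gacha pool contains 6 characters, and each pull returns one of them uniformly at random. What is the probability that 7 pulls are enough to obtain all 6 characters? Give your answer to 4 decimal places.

0.0540

Let A_i be the event that character i is missing after 7 pulls. By inclusion–exclusion on the A_i,
P(all seen) = Σ_{j=0}^{6} (-1)^j C(6,j)((6-j)/6)^7
= 1.00000 - 1.67449 + 0.87791 - 0.15625 + 0.00686 - 0.00002 + 0.00000
= 0.05401.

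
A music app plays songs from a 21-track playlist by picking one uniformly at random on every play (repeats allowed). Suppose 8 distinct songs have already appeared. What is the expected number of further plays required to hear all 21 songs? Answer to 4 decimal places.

With k distinct songs already seen, the next new one takes an expected 21/(21-k) plays.
Sum over k = 8,...,20: E = 21/13 + 21/12 + 21/11 + ... + 21/2 + 21/1 = 66.78281.

66.7828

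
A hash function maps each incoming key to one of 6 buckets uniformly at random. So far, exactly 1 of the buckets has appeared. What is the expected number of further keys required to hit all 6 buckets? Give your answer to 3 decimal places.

13.700

The wait to go from k to k+1 distinct buckets is geometric with mean 6/(6-k).
Sum over k = 1,...,5: E = 6/5 + 6/4 + 6/3 + 6/2 + 6/1 = 13.7000.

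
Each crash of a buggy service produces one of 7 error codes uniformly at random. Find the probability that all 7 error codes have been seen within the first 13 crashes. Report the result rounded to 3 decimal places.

0.297

By inclusion–exclusion over which error codes are missing,
P(all seen) = Σ_{j=0}^{7} (-1)^j C(7,j)((7-j)/7)^13
= 1.0000 - 0.9436 + 0.2646 - 0.0242 + 0.0006 - 0.0000 + 0.0000 - 0.0000
= 0.2973.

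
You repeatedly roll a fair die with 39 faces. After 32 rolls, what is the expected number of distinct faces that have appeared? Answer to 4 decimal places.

22.0147

For each face, P(seen in 32 rolls) = 1 - (38/39)^32 = 0.56448.
By linearity of expectation, E[distinct seen] = 39·(1 - (38/39)^32) = 22.01474.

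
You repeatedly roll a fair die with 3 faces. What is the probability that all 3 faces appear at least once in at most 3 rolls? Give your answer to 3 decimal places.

0.222

By inclusion–exclusion over which faces are missing,
P(all seen) = Σ_{j=0}^{3} (-1)^j C(3,j)((3-j)/3)^3
= 1.0000 - 0.8889 + 0.1111 - 0.0000
= 0.2222.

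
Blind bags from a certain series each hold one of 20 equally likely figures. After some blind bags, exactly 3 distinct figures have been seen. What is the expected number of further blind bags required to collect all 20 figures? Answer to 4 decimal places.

From k distinct to k+1 distinct takes on average 20/(20-k) blind bags.
Sum over k = 3,...,19: E = 20/17 + 20/16 + 20/15 + ... + 20/2 + 20/1 = 68.79105.

68.7911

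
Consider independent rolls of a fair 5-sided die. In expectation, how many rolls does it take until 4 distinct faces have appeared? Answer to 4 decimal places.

Going from k to k+1 distinct takes a geometric number of rolls with mean 5/(5-k).
Sum over k = 0,...,3: E = 5/5 + 5/4 + 5/3 + 5/2 = 6.41667.

6.4167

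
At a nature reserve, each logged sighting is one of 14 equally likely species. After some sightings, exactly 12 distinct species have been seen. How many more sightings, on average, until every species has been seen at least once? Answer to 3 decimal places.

21.000

From k distinct to k+1 distinct takes on average 14/(14-k) sightings.
Sum over k = 12,...,13: E = 14/2 + 14/1 = 21.0000.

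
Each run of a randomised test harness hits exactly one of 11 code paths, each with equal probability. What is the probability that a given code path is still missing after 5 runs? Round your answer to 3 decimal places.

On each run the fixed code path fails to appear with probability 10/11.
P(still missing after 5) = (10/11)^5 = 0.6209.

0.621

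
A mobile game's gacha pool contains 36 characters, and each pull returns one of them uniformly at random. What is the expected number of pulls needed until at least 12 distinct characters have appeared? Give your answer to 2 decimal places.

14.35

Going from k to k+1 distinct takes a geometric number of pulls with mean 36/(36-k).
Sum over k = 0,...,11: E = 36/36 + 36/35 + 36/34 + ... + 36/26 + 36/25 = 14.350.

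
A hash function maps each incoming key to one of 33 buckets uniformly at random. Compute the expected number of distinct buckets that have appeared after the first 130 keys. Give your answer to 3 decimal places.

For each bucket, P(seen in 130 keys) = 1 - (32/33)^130 = 0.9817.
By linearity of expectation, E[distinct seen] = 33·(1 - (32/33)^130) = 32.3958.

32.396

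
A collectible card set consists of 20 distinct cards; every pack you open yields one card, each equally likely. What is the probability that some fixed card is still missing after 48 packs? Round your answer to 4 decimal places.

On each pack the fixed card fails to appear with probability 19/20.
P(still missing after 48) = (19/20)^48 = 0.08526.

0.0853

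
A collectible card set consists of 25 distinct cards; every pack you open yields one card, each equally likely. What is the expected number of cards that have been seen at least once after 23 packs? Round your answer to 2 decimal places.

For each card, P(seen in 23 packs) = 1 - (24/25)^23 = 0.609.
By linearity of expectation, E[distinct seen] = 25·(1 - (24/25)^23) = 15.224.

15.22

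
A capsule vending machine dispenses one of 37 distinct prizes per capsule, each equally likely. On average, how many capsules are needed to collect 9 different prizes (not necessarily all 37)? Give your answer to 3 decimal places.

10.153

Going from k to k+1 distinct takes a geometric number of capsules with mean 37/(37-k).
Sum over k = 0,...,8: E = 37/37 + 37/36 + 37/35 + ... + 37/30 + 37/29 = 10.1534.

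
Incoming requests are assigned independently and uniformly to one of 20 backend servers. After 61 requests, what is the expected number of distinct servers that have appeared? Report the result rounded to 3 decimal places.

19.125

For each server, P(seen in 61 requests) = 1 - (19/20)^61 = 0.9562.
By linearity of expectation, E[distinct seen] = 20·(1 - (19/20)^61) = 19.1247.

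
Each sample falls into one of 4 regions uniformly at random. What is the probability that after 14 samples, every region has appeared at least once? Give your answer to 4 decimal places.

0.9291

Let A_i be the event that region i is missing after 14 samples. By inclusion–exclusion on the A_i,
P(all seen) = Σ_{j=0}^{4} (-1)^j C(4,j)((4-j)/4)^14
= 1.00000 - 0.07127 + 0.00037 - 0.00000 + 0.00000
= 0.92909.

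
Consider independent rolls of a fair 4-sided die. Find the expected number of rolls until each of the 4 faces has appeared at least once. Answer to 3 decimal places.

Split into phases: going from k distinct to k+1 distinct takes on average 4/(4-k) rolls.
E[T] = 4/4 + 4/3 + 4/2 + 4/1 = 4·H_{4}.
H_{4} = 2.0833, so E[T] = 8.3333.

8.333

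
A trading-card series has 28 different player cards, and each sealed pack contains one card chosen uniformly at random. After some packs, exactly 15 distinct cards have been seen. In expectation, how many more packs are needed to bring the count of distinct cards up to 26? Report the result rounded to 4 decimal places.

47.0437

With k distinct cards already seen, the next new one takes an expected 28/(28-k) packs.
Sum over k = 15,...,25: E = 28/13 + 28/12 + 28/11 + ... + 28/4 + 28/3 = 47.04375.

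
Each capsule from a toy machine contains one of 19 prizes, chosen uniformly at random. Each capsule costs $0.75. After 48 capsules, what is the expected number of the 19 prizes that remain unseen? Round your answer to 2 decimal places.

1.42

For each prize, P(unseen after 48) = (18/19)^48 = 0.075.
By linearity of expectation, E[unseen] = 19·(18/19)^48 = 1.418.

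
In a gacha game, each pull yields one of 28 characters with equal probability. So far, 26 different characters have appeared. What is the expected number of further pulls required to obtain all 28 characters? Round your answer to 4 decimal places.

42.0000

With k distinct characters already seen, the next new one takes an expected 28/(28-k) pulls.
Sum over k = 26,...,27: E = 28/2 + 28/1 = 42.00000.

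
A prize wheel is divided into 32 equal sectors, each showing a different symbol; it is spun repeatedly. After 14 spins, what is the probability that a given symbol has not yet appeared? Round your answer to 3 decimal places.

On each spin the fixed symbol fails to appear with probability 31/32.
P(still missing after 14) = (31/32)^14 = 0.6412.

0.641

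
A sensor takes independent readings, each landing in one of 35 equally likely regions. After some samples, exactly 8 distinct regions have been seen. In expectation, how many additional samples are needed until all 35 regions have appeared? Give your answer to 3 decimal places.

The wait to go from k to k+1 distinct regions is geometric with mean 35/(35-k).
Sum over k = 8,...,34: E = 35/27 + 35/26 + 35/25 + ... + 35/2 + 35/1 = 136.2010.

136.201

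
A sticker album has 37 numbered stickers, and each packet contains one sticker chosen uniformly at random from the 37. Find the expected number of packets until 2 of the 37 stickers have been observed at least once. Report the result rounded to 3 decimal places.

With k distinct stickers already seen, the next new one arrives after an expected 37/(37-k) packets.
Sum over k = 0,...,1: E = 37/37 + 37/36 = 2.0278.

2.028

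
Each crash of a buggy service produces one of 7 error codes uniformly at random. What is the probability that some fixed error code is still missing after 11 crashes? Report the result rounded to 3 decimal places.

Each crash misses the fixed error code with probability (7-1)/7 = 6/7, independently.
P(still missing after 11) = (6/7)^11 = 0.1835.

0.183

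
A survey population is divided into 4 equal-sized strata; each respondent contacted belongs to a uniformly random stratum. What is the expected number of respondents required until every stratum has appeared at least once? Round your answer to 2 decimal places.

The wait to go from k to k+1 distinct strata is geometric with mean 4/(4-k).
E[T] = 4/4 + 4/3 + 4/2 + 4/1 = 4·H_{4}.
H_{4} = 2.083, so E[T] = 8.333.

8.33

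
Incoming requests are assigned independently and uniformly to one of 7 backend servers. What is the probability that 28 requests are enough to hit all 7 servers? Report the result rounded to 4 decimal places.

Let A_i be the event that server i is missing after 28 requests. By inclusion–exclusion on the A_i,
P(all seen) = Σ_{j=0}^{7} (-1)^j C(7,j)((7-j)/7)^28
= 1.00000 - 0.09345 + 0.00170 - 0.00001 + 0.00000 - 0.00000 + 0.00000 - 0.00000
= 0.90824.

0.9082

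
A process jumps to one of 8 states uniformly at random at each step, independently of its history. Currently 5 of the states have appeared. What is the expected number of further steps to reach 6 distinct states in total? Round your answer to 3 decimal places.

2.667

From k distinct to k+1 distinct takes on average 8/(8-k) steps.
Only the k = 5 term is needed: E = 8/3 = 2.6667.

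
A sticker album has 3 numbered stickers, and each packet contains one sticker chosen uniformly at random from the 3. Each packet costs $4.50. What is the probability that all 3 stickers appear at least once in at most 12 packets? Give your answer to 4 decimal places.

0.9769

Let A_i be the event that sticker i is missing after 12 packets. By inclusion–exclusion on the A_i,
P(all seen) = Σ_{j=0}^{3} (-1)^j C(3,j)((3-j)/3)^12
= 1.00000 - 0.02312 + 0.00001 - 0.00000
= 0.97688.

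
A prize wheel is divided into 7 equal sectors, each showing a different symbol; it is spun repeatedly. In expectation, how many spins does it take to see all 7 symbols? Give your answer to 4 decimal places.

After k distinct symbols have appeared, the next spin gives a new one with probability (7-k)/7, so the expected wait for the (k+1)-th is 7/(7-k).
E[T] = 7/7 + 7/6 + 7/5 + ... + 7/2 + 7/1 = 7·H_{7}.
H_{7} = 2.59286, so E[T] = 18.15000.

18.1500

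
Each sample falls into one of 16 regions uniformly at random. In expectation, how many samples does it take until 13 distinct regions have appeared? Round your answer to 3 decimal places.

24.758

With k distinct regions already seen, the next new one arrives after an expected 16/(16-k) samples.
Sum over k = 0,...,12: E = 16/16 + 16/15 + 16/14 + ... + 16/5 + 16/4 = 24.7583.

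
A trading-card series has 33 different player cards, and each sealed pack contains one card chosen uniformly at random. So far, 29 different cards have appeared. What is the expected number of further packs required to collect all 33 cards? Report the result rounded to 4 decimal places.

The wait to go from k to k+1 distinct cards is geometric with mean 33/(33-k).
Sum over k = 29,...,32: E = 33/4 + 33/3 + 33/2 + 33/1 = 68.75000.

68.7500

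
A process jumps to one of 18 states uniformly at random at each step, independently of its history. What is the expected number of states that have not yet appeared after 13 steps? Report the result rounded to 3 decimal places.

For each state, P(unseen after 13) = (17/18)^13 = 0.4757.
By linearity of expectation, E[unseen] = 18·(17/18)^13 = 8.5618.

8.562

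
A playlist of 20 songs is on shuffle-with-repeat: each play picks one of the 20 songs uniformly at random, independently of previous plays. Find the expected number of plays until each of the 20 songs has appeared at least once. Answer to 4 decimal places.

The wait to go from k to k+1 distinct songs is geometric with mean 20/(20-k).
E[T] = 20/20 + 20/19 + 20/18 + ... + 20/2 + 20/1 = 20·H_{20}.
H_{20} = 3.59774, so E[T] = 71.95479.

71.9548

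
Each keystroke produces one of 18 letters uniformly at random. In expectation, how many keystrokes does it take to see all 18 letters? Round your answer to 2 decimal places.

62.91

Split into phases: going from k distinct to k+1 distinct takes on average 18/(18-k) keystrokes.
E[T] = 18/18 + 18/17 + 18/16 + ... + 18/2 + 18/1 = 18·H_{18}.
H_{18} = 3.495, so E[T] = 62.912.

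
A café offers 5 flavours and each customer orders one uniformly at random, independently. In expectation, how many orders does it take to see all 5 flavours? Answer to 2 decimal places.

11.42

Split into phases: going from k distinct to k+1 distinct takes on average 5/(5-k) orders.
E[T] = 5/5 + 5/4 + 5/3 + 5/2 + 5/1 = 5·H_{5}.
H_{5} = 2.283, so E[T] = 11.417.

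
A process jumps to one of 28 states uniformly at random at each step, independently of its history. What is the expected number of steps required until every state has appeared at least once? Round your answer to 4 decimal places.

109.9608

Split into phases: going from k distinct to k+1 distinct takes on average 28/(28-k) steps.
E[T] = 28/28 + 28/27 + 28/26 + ... + 28/2 + 28/1 = 28·H_{28}.
H_{28} = 3.92717, so E[T] = 109.96079.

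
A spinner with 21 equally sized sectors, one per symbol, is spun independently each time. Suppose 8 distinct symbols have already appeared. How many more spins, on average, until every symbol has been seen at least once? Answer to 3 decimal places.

66.783

With k distinct symbols already seen, the next new one takes an expected 21/(21-k) spins.
Sum over k = 8,...,20: E = 21/13 + 21/12 + 21/11 + ... + 21/2 + 21/1 = 66.7828.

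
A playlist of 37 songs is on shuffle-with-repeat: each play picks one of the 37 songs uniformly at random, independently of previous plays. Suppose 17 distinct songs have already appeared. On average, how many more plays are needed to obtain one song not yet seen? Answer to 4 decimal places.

The number of plays until the next new song is geometric with success probability 20/37, so its mean is 37/20.
E = 37/20 = 1.85000.

1.8500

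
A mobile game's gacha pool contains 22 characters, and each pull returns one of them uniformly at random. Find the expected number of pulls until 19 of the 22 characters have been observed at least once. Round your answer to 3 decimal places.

40.865

With k distinct characters already seen, the next new one arrives after an expected 22/(22-k) pulls.
Sum over k = 0,...,18: E = 22/22 + 22/21 + 22/20 + ... + 22/5 + 22/4 = 40.8646.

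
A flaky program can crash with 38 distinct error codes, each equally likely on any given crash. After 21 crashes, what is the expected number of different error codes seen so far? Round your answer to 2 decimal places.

For each error code, P(seen in 21 crashes) = 1 - (37/38)^21 = 0.429.
By linearity of expectation, E[distinct seen] = 38·(1 - (37/38)^21) = 16.295.

16.29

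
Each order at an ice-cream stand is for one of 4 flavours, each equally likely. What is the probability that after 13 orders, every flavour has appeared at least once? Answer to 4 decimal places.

By inclusion–exclusion over which flavours are missing,
P(all seen) = Σ_{j=0}^{4} (-1)^j C(4,j)((4-j)/4)^13
= 1.00000 - 0.09503 + 0.00073 - 0.00000 + 0.00000
= 0.90570.

0.9057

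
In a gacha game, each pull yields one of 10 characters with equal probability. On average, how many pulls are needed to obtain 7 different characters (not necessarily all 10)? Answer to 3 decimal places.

10.956

With k distinct characters already seen, the next new one arrives after an expected 10/(10-k) pulls.
Sum over k = 0,...,6: E = 10/10 + 10/9 + 10/8 + ... + 10/5 + 10/4 = 10.9563.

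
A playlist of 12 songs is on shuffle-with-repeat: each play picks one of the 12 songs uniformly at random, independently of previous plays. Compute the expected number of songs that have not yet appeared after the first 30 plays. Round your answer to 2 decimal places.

0.88

For each song, P(unseen after 30) = (11/12)^30 = 0.074.
By linearity of expectation, E[unseen] = 12·(11/12)^30 = 0.882.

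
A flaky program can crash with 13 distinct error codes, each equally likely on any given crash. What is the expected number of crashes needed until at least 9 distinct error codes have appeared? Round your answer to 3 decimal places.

14.258

With k distinct error codes already seen, the next new one arrives after an expected 13/(13-k) crashes.
Sum over k = 0,...,8: E = 13/13 + 13/12 + 13/11 + ... + 13/6 + 13/5 = 14.2584.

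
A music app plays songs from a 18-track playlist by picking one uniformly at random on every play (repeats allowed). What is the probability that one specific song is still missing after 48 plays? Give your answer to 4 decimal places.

On each play the fixed song fails to appear with probability 17/18.
P(still missing after 48) = (17/18)^48 = 0.06434.

0.0643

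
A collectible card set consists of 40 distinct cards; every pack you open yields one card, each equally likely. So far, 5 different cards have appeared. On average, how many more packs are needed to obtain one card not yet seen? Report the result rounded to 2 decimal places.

1.14

Each pack yields a new card with probability (40-5)/40 = 35/40, so the wait is geometric with mean 40/35.
E = 40/35 = 1.143.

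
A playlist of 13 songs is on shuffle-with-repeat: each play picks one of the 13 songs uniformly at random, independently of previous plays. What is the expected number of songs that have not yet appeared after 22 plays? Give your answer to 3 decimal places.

2.234

For each song, P(unseen after 22) = (12/13)^22 = 0.1719.
By linearity of expectation, E[unseen] = 13·(12/13)^22 = 2.2345.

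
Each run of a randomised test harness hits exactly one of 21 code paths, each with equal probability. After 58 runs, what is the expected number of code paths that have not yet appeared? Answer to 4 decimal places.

1.2395

For each code path, P(unseen after 58) = (20/21)^58 = 0.05902.
By linearity of expectation, E[unseen] = 21·(20/21)^58 = 1.23948.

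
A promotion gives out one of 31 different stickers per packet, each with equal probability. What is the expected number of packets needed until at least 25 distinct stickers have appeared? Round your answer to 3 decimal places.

48.895

Going from k to k+1 distinct takes a geometric number of packets with mean 31/(31-k).
Sum over k = 0,...,24: E = 31/31 + 31/30 + 31/29 + ... + 31/8 + 31/7 = 48.8946.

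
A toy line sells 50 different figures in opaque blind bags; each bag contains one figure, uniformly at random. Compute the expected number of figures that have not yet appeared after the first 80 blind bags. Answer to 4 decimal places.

9.9324

For each figure, P(unseen after 80) = (49/50)^80 = 0.19865.
By linearity of expectation, E[unseen] = 50·(49/50)^80 = 9.93244.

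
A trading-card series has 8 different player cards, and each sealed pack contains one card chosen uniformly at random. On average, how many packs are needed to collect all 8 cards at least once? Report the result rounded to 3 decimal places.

After k distinct cards have appeared, the next pack gives a new one with probability (8-k)/8, so the expected wait for the (k+1)-th is 8/(8-k).
E[T] = 8/8 + 8/7 + 8/6 + ... + 8/2 + 8/1 = 8·H_{8}.
H_{8} = 2.7179, so E[T] = 21.7429.

21.743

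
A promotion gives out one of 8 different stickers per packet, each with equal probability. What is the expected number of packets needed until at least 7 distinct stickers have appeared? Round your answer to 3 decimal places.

With k distinct stickers already seen, the next new one arrives after an expected 8/(8-k) packets.
Sum over k = 0,...,6: E = 8/8 + 8/7 + 8/6 + ... + 8/3 + 8/2 = 13.7429.

13.743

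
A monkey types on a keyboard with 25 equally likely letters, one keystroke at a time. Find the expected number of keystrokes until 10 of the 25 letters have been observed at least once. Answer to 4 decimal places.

12.4432

Going from k to k+1 distinct takes a geometric number of keystrokes with mean 25/(25-k).
Sum over k = 0,...,9: E = 25/25 + 25/24 + 25/23 + ... + 25/17 + 25/16 = 12.44323.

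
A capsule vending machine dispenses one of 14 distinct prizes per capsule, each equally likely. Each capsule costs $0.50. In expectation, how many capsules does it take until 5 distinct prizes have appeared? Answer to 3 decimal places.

With k distinct prizes already seen, the next new one arrives after an expected 14/(14-k) capsules.
Sum over k = 0,...,4: E = 14/14 + 14/13 + 14/12 + 14/11 + 14/10 = 5.9163.

5.916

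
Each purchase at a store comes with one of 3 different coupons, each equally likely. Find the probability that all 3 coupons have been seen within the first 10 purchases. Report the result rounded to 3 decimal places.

0.948

Let A_i be the event that coupon i is missing after 10 purchases. By inclusion–exclusion on the A_i,
P(all seen) = Σ_{j=0}^{3} (-1)^j C(3,j)((3-j)/3)^10
= 1.0000 - 0.0520 + 0.0001 - 0.0000
= 0.9480.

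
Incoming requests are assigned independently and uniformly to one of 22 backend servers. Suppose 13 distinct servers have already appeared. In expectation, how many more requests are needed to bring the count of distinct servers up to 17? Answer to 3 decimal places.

From k distinct to k+1 distinct takes on average 22/(22-k) requests.
Sum over k = 13,...,16: E = 22/9 + 22/8 + 22/7 + 22/6 = 12.0040.

12.004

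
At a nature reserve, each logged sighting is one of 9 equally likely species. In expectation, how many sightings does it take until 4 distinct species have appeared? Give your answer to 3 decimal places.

Going from k to k+1 distinct takes a geometric number of sightings with mean 9/(9-k).
Sum over k = 0,...,3: E = 9/9 + 9/8 + 9/7 + 9/6 = 4.9107.

4.911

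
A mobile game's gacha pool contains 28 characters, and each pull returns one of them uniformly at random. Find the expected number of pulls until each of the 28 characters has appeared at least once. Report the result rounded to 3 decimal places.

109.961

Split into phases: going from k distinct to k+1 distinct takes on average 28/(28-k) pulls.
E[T] = 28/28 + 28/27 + 28/26 + ... + 28/2 + 28/1 = 28·H_{28}.
H_{28} = 3.9272, so E[T] = 109.9608.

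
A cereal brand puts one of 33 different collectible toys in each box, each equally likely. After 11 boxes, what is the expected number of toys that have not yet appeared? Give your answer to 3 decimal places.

23.524

For each toy, P(unseen after 11) = (32/33)^11 = 0.7128.
By linearity of expectation, E[unseen] = 33·(32/33)^11 = 23.5240.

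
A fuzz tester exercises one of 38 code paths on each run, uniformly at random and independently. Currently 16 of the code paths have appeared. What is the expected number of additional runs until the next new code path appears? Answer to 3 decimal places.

The number of runs until the next new code path is geometric with success probability 22/38, so its mean is 38/22.
E = 38/22 = 1.7273.

1.727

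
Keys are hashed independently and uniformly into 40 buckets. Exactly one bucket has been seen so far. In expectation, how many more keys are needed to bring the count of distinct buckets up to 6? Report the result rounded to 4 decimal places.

From k distinct to k+1 distinct takes on average 40/(40-k) keys.
Sum over k = 1,...,5: E = 40/39 + 40/38 + 40/37 + 40/36 + 40/35 = 5.41332.

5.4133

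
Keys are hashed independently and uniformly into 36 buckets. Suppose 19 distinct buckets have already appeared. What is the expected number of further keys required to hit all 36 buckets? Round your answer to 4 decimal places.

123.8239

The wait to go from k to k+1 distinct buckets is geometric with mean 36/(36-k).
Sum over k = 19,...,35: E = 36/17 + 36/16 + 36/15 + ... + 36/2 + 36/1 = 123.82389.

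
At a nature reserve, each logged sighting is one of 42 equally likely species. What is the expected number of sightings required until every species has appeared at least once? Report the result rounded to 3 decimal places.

181.723

After k distinct species have appeared, the next sighting gives a new one with probability (42-k)/42, so the expected wait for the (k+1)-th is 42/(42-k).
E[T] = 42/42 + 42/41 + 42/40 + ... + 42/2 + 42/1 = 42·H_{42}.
H_{42} = 4.3267, so E[T] = 181.7232.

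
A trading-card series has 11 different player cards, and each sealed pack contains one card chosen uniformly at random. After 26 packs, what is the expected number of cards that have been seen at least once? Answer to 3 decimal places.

For each card, P(seen in 26 packs) = 1 - (10/11)^26 = 0.9161.
By linearity of expectation, E[distinct seen] = 11·(1 - (10/11)^26) = 10.0770.

10.077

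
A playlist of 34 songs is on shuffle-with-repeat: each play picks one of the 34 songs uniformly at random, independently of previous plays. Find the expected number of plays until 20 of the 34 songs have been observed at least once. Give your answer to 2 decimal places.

29.47

With k distinct songs already seen, the next new one arrives after an expected 34/(34-k) plays.
Sum over k = 0,...,19: E = 34/34 + 34/33 + 34/32 + ... + 34/16 + 34/15 = 29.466.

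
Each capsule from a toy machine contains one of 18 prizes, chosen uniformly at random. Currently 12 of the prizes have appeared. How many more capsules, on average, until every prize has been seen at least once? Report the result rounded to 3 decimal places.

44.100

With k distinct prizes already seen, the next new one takes an expected 18/(18-k) capsules.
Sum over k = 12,...,17: E = 18/6 + 18/5 + 18/4 + 18/3 + 18/2 + 18/1 = 44.1000.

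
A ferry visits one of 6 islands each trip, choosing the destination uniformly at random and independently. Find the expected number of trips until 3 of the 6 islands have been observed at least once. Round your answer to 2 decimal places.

With k distinct islands already seen, the next new one arrives after an expected 6/(6-k) trips.
Sum over k = 0,...,2: E = 6/6 + 6/5 + 6/4 = 3.700.

3.70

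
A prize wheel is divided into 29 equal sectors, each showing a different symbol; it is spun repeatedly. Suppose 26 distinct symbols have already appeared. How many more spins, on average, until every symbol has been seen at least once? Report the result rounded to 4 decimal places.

53.1667

With k distinct symbols already seen, the next new one takes an expected 29/(29-k) spins.
Sum over k = 26,...,28: E = 29/3 + 29/2 + 29/1 = 53.16667.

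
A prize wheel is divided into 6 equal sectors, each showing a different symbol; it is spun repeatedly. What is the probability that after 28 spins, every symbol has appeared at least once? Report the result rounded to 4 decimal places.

By inclusion–exclusion over which symbols are missing,
P(all seen) = Σ_{j=0}^{6} (-1)^j C(6,j)((6-j)/6)^28
= 1.00000 - 0.03640 + 0.00018 - 0.00000 + 0.00000 - 0.00000 + 0.00000
= 0.96378.

0.9638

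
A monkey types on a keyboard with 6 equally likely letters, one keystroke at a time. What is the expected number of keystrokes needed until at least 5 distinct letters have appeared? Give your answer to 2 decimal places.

Going from k to k+1 distinct takes a geometric number of keystrokes with mean 6/(6-k).
Sum over k = 0,...,4: E = 6/6 + 6/5 + 6/4 + 6/3 + 6/2 = 8.700.

8.70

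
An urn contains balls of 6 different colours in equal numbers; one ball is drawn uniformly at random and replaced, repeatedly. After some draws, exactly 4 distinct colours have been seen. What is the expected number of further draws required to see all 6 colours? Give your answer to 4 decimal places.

9.0000

The wait to go from k to k+1 distinct colours is geometric with mean 6/(6-k).
Sum over k = 4,...,5: E = 6/2 + 6/1 = 9.00000.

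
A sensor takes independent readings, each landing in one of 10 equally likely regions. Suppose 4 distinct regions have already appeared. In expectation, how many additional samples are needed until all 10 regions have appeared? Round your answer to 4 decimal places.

24.5000

From k distinct to k+1 distinct takes on average 10/(10-k) samples.
Sum over k = 4,...,9: E = 10/6 + 10/5 + 10/4 + 10/3 + 10/2 + 10/1 = 24.50000.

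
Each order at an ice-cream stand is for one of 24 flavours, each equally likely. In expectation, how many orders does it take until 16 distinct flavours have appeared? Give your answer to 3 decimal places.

25.394

With k distinct flavours already seen, the next new one arrives after an expected 24/(24-k) orders.
Sum over k = 0,...,15: E = 24/24 + 24/23 + 24/22 + ... + 24/10 + 24/9 = 25.3944.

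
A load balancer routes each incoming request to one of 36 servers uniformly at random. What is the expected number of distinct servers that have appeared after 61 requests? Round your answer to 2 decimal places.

For each server, P(seen in 61 requests) = 1 - (35/36)^61 = 0.821.
By linearity of expectation, E[distinct seen] = 36·(1 - (35/36)^61) = 29.543.

29.54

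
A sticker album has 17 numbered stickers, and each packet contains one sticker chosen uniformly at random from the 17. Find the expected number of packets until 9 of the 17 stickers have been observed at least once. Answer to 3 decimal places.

Going from k to k+1 distinct takes a geometric number of packets with mean 17/(17-k).
Sum over k = 0,...,8: E = 17/17 + 17/16 + 17/15 + ... + 17/10 + 17/9 = 12.2688.

12.269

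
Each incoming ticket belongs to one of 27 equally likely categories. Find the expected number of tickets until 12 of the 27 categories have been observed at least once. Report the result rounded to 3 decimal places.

15.477

With k distinct categories already seen, the next new one arrives after an expected 27/(27-k) tickets.
Sum over k = 0,...,11: E = 27/27 + 27/26 + 27/25 + ... + 27/17 + 27/16 = 15.4771.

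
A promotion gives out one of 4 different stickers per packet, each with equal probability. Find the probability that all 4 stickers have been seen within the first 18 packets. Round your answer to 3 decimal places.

0.977

Let A_i be the event that sticker i is missing after 18 packets. By inclusion–exclusion on the A_i,
P(all seen) = Σ_{j=0}^{4} (-1)^j C(4,j)((4-j)/4)^18
= 1.0000 - 0.0226 + 0.0000 - 0.0000 + 0.0000
= 0.9775.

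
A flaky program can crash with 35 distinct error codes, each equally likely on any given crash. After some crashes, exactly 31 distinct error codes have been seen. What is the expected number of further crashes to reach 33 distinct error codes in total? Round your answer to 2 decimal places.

The wait to go from k to k+1 distinct error codes is geometric with mean 35/(35-k).
Sum over k = 31,...,32: E = 35/4 + 35/3 = 20.417.

20.42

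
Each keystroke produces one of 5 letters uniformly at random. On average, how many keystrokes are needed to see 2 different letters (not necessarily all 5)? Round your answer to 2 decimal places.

Going from k to k+1 distinct takes a geometric number of keystrokes with mean 5/(5-k).
Sum over k = 0,...,1: E = 5/5 + 5/4 = 2.250.

2.25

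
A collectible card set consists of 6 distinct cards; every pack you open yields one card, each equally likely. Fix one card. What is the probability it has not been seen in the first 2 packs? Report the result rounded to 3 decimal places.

On each pack the fixed card fails to appear with probability 5/6.
P(still missing after 2) = (5/6)^2 = 0.6944.

0.694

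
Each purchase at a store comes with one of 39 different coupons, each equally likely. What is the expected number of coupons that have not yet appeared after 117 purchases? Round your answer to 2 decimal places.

For each coupon, P(unseen after 117) = (38/39)^117 = 0.048.
By linearity of expectation, E[unseen] = 39·(38/39)^117 = 1.867.

1.87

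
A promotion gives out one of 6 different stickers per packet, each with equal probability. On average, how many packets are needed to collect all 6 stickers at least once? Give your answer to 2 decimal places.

Split into phases: going from k distinct to k+1 distinct takes on average 6/(6-k) packets.
E[T] = 6/6 + 6/5 + 6/4 + 6/3 + 6/2 + 6/1 = 6·H_{6}.
H_{6} = 2.450, so E[T] = 14.700.

14.70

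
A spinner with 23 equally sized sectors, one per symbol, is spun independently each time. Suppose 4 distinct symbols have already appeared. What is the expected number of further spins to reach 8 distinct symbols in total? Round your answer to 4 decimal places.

From k distinct to k+1 distinct takes on average 23/(23-k) spins.
Sum over k = 4,...,7: E = 23/19 + 23/18 + 23/17 + 23/16 = 5.27875.

5.2787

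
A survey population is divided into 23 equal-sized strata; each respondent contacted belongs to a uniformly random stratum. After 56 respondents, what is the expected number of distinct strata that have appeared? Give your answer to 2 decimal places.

21.09

For each stratum, P(seen in 56 respondents) = 1 - (22/23)^56 = 0.917.
By linearity of expectation, E[distinct seen] = 23·(1 - (22/23)^56) = 21.092.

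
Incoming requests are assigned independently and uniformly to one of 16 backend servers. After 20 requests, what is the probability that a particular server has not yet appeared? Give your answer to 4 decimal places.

0.2751

On each request the fixed server fails to appear with probability 15/16.
P(still missing after 20) = (15/16)^20 = 0.27506.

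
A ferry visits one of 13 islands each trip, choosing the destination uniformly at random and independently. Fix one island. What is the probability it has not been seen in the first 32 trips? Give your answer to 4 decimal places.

0.0772

On each trip the fixed island fails to appear with probability 12/13.
P(still missing after 32) = (12/13)^32 = 0.07720.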